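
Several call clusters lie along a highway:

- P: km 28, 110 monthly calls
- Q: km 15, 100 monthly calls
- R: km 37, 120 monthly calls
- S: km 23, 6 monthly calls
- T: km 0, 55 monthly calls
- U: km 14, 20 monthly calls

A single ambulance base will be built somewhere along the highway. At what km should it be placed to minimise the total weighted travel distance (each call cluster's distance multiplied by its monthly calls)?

x = 28

For a sum of weighted absolute distances on a line, the optimum is the weighted median (not the mean). Total weight W = 411; half-weight = 205.5.
Sort by position and accumulate weight:
  km 0 (T, w=55) → cum 55
  km 14 (U, w=20) → cum 75
  km 15 (Q, w=100) → cum 175
  km 23 (S, w=6) → cum 181
  km 28 (P, w=110) → cum 291  ≥ 205.5 → median here
  km 37 (R, w=120) → cum 411
Optimal location: km 28.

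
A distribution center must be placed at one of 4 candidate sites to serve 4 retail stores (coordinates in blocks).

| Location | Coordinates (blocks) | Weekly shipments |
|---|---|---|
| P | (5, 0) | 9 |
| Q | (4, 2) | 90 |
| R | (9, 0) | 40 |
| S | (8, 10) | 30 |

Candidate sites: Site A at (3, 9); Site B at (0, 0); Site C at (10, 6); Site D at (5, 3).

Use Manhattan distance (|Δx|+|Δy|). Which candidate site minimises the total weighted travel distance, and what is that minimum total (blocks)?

Site D, total 787 blocks

Total weighted distance at each candidate:
  Site A (3, 9): total = 1599
  Site B (0, 0): total = 1485
  Site C (10, 6): total = 1459
  Site D (5, 3): total = 787
Minimum is at Site D with total 787 blocks.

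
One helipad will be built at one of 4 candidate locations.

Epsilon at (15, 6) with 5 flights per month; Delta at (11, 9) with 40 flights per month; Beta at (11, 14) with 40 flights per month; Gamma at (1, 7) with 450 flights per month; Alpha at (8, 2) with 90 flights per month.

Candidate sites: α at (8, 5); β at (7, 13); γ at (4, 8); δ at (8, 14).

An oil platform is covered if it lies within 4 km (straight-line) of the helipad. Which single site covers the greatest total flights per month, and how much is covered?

Coverage radius r = 4 km; a point is covered iff (Δx)²+(Δy)² ≤ 4² = 16.
  α (8, 5): covers {Alpha} → 90
  β (7, 13): covers {none} → 0
  γ (4, 8): covers {Gamma} → 450
  δ (8, 14): covers {Beta} → 40
Maximum coverage at γ: 450 flights per month.

γ, covering 450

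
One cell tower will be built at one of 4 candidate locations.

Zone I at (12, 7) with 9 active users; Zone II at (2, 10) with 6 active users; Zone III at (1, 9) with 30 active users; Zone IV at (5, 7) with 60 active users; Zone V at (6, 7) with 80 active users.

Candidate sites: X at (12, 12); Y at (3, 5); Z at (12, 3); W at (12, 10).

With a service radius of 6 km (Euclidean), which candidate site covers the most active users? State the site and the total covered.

Coverage radius r = 6 km; a point is covered iff (Δx)²+(Δy)² ≤ 6² = 36.
  X (12, 12): covers {Zone I} → 9
  Y (3, 5): covers {Zone II, Zone III, Zone IV, Zone V} → 176
  Z (12, 3): covers {Zone I} → 9
  W (12, 10): covers {Zone I} → 9
Maximum coverage at Y: 176 active users.

Y, covering 176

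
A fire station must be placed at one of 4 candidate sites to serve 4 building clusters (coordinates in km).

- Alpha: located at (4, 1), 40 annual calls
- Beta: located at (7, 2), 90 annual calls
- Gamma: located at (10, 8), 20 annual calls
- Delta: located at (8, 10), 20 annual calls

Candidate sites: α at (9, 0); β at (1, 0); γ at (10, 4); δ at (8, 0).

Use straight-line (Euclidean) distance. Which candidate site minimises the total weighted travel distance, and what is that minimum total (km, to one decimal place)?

δ, total 731.1 km

Total weighted distance at each candidate:
  α (9, 0): total = 820.8
  β (1, 0): total = 1180.7
  γ (10, 4): total = 799.3
  δ (8, 0): total = 731.1
Minimum is at δ with total 731.1 km.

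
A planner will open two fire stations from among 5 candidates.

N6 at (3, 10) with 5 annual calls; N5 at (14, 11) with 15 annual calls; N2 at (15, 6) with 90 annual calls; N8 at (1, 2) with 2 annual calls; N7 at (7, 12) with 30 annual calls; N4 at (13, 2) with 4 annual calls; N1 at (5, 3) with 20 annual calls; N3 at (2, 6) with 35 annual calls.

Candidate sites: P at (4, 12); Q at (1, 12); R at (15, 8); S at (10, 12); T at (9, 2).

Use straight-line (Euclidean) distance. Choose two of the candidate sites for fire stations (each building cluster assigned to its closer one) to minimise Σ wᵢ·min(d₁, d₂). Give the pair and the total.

{P, R}, total 777.3

Evaluate every pair (each demand assigned to the nearer of the two):
  {P, R}: total = 777.3
  {Q, R}: total = 876.7
  {R, T}: total = 942.4
  {R, S}: total = 962.0
  {S, T}: total = 1233.9
  {P, T}: total = 1236.7
  {Q, T}: total = 1324.9
  {P, S}: total = 1331.1
  {Q, S}: total = 1340.5
  {P, Q}: total = 1847.4
Best pair: {P, R} with total 777.3.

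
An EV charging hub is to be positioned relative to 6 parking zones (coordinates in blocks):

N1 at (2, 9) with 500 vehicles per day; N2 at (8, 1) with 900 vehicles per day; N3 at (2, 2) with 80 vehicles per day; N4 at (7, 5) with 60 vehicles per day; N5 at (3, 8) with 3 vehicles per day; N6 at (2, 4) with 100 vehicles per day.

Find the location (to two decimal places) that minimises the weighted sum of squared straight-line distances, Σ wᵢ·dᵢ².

(5.47, 3.82)

The minimiser of Σwᵢ‖p−pᵢ‖² is the weighted centroid p* = (Σwᵢpᵢ)/(Σwᵢ).
Σwᵢ = 1643.
Σwᵢxᵢ = 500·2 + 900·8 + 80·2 + 60·7 + 3·3 + 100·2 = 8989.
Σwᵢyᵢ = 500·9 + 900·1 + 80·2 + 60·5 + 3·8 + 100·4 = 6284.
x* = 8989/1643 = 5.47, y* = 6284/1643 = 3.82.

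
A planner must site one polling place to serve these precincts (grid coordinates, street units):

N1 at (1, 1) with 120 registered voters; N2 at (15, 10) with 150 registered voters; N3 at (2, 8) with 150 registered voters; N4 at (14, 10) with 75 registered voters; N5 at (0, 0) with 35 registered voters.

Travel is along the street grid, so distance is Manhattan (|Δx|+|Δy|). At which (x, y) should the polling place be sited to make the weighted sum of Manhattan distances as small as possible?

(2, 8)

Manhattan distance separates: Σwᵢ(|x−xᵢ|+|y−yᵢ|) = Σwᵢ|x−xᵢ| + Σwᵢ|y−yᵢ|, so x and y are optimised independently as 1-D weighted medians.
Total weight W = 530; half = 265.
x-coordinate, sorted with cumulative weight:
  x=0 (N5, w=35) cum 35
  x=1 (N1, w=120) cum 155
  x=2 (N3, w=150) cum 305  ← median
  x=14 (N4, w=75) cum 380
  x=15 (N2, w=150) cum 530
⇒ x* = 2
y-coordinate, sorted with cumulative weight:
  y=0 (N5, w=35) cum 35
  y=1 (N1, w=120) cum 155
  y=8 (N3, w=150) cum 305  ← median
  y=10 (N2, w=150) cum 455
  y=10 (N4, w=75) cum 530
⇒ y* = 8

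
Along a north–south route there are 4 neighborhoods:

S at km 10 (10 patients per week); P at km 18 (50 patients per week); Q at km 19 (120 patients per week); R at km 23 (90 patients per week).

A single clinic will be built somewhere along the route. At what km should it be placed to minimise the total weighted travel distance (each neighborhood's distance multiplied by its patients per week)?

For a sum of weighted absolute distances on a line, the optimum is the weighted median (not the mean). Total weight W = 270; half-weight = 135.
Sort by position and accumulate weight:
  km 10 (S, w=10) → cum 10
  km 18 (P, w=50) → cum 60
  km 19 (Q, w=120) → cum 180  ≥ 135 → median here
  km 23 (R, w=90) → cum 270
Optimal location: km 19.

x = 19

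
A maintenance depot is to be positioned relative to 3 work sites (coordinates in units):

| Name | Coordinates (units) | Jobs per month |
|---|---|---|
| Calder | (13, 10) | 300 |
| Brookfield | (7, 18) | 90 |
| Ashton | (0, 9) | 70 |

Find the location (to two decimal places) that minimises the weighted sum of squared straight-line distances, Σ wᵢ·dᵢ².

The minimiser of Σwᵢ‖p−pᵢ‖² is the weighted centroid p* = (Σwᵢpᵢ)/(Σwᵢ).
Σwᵢ = 460.
Σwᵢxᵢ = 300·13 + 90·7 + 70·0 = 4530.
Σwᵢyᵢ = 300·10 + 90·18 + 70·9 = 5250.
x* = 4530/460 = 9.85, y* = 5250/460 = 11.41.

(9.85, 11.41)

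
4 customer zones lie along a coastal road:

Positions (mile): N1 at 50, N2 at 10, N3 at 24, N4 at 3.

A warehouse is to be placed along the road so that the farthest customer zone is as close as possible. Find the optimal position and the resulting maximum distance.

location 26.5, max distance 23.5

The 1-center on a line is the midpoint of the two extreme points: leftmost at 3, rightmost at 50.
Optimal location = (3 + 50)/2 = 26.5; maximum distance = (50 − 3)/2 = 23.5.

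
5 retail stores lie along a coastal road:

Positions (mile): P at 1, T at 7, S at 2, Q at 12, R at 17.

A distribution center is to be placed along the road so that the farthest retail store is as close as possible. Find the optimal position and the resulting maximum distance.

location 9, max distance 8

The 1-center on a line is the midpoint of the two extreme points: leftmost at 1, rightmost at 17.
Optimal location = (1 + 17)/2 = 9; maximum distance = (17 − 1)/2 = 8.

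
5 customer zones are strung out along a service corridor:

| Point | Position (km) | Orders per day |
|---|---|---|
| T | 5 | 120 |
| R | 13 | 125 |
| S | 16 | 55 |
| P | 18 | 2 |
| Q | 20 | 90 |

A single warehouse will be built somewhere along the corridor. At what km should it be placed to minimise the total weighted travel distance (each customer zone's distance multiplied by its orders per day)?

For a sum of weighted absolute distances on a line, the optimum is the weighted median (not the mean). Total weight W = 392; half-weight = 196.
Sort by position and accumulate weight:
  km 5 (T, w=120) → cum 120
  km 13 (R, w=125) → cum 245  ≥ 196 → median here
  km 16 (S, w=55) → cum 300
  km 18 (P, w=2) → cum 302
  km 20 (Q, w=90) → cum 392
Optimal location: km 13.

x = 13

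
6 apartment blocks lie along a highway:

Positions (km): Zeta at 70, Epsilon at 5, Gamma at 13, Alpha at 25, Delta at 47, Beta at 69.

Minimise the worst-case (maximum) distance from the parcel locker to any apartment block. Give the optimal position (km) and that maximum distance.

location 37.5, max distance 32.5

The 1-center on a line is the midpoint of the two extreme points: leftmost at 5, rightmost at 70.
Optimal location = (5 + 70)/2 = 37.5; maximum distance = (70 − 5)/2 = 32.5.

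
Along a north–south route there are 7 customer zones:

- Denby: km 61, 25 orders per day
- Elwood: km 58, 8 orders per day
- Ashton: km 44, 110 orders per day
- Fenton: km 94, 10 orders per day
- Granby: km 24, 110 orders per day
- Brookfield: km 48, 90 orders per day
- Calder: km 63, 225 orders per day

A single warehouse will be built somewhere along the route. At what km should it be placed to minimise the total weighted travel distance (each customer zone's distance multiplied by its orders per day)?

x = 48

For a sum of weighted absolute distances on a line, the optimum is the weighted median (not the mean). Total weight W = 578; half-weight = 289.
Sort by position and accumulate weight:
  km 24 (Granby, w=110) → cum 110
  km 44 (Ashton, w=110) → cum 220
  km 48 (Brookfield, w=90) → cum 310  ≥ 289 → median here
  km 58 (Elwood, w=8) → cum 318
  km 61 (Denby, w=25) → cum 343
  km 63 (Calder, w=225) → cum 568
  km 94 (Fenton, w=10) → cum 578
Optimal location: km 48.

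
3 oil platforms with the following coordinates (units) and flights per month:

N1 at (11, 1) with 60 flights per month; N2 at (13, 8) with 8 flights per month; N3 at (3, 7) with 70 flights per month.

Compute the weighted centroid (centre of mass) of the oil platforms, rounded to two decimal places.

(7.06, 4.45)

The minimiser of Σwᵢ‖p−pᵢ‖² is the weighted centroid p* = (Σwᵢpᵢ)/(Σwᵢ).
Σwᵢ = 138.
Σwᵢxᵢ = 60·11 + 8·13 + 70·3 = 974.
Σwᵢyᵢ = 60·1 + 8·8 + 70·7 = 614.
x* = 974/138 = 7.06, y* = 614/138 = 4.45.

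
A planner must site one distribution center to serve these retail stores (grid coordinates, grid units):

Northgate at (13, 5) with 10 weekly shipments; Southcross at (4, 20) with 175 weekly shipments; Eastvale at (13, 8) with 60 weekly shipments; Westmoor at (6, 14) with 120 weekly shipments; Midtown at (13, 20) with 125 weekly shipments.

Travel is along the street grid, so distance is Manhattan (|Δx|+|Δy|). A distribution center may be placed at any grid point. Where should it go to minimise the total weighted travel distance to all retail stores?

Manhattan distance separates: Σwᵢ(|x−xᵢ|+|y−yᵢ|) = Σwᵢ|x−xᵢ| + Σwᵢ|y−yᵢ|, so x and y are optimised independently as 1-D weighted medians.
Total weight W = 490; half = 245.
x-coordinate, sorted with cumulative weight:
  x=4 (Southcross, w=175) cum 175
  x=6 (Westmoor, w=120) cum 295  ← median
  x=13 (Northgate, w=10) cum 305
  x=13 (Eastvale, w=60) cum 365
  x=13 (Midtown, w=125) cum 490
⇒ x* = 6
y-coordinate, sorted with cumulative weight:
  y=5 (Northgate, w=10) cum 10
  y=8 (Eastvale, w=60) cum 70
  y=14 (Westmoor, w=120) cum 190
  y=20 (Southcross, w=175) cum 365  ← median
  y=20 (Midtown, w=125) cum 490
⇒ y* = 20

(6, 20)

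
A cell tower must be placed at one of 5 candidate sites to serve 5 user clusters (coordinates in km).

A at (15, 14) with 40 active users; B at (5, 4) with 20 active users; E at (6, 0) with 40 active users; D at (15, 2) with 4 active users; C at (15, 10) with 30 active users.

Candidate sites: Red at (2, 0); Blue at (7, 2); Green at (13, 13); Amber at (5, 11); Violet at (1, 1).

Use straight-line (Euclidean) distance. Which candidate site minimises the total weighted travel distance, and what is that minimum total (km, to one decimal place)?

Total weighted distance at each candidate:
  Red (2, 0): total = 1568.8
  Blue (7, 2): total = 1094.3
  Green (13, 13): total = 1073.8
  Amber (5, 11): total = 1354.7
  Violet (1, 1): total = 1623.6
Minimum is at Green with total 1073.8 km.

Green, total 1073.8 km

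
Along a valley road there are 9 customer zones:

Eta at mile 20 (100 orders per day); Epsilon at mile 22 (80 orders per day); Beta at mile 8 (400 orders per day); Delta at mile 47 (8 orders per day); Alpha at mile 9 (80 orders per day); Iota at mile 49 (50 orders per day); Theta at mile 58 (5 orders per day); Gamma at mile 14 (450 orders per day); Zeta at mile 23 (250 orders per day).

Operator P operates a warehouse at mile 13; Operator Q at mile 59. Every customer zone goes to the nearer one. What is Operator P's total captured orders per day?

1360

The indifferent point is the midpoint (13+59)/2 = 36; customer zones left of it (closer to Operator P at 13) go to Operator P, those right go to Operator Q.
  Beta at 8 (w=400) → Operator P
  Alpha at 9 (w=80) → Operator P
  Gamma at 14 (w=450) → Operator P
  Eta at 20 (w=100) → Operator P
  Epsilon at 22 (w=80) → Operator P
  Zeta at 23 (w=250) → Operator P
  Delta at 47 (w=8) → Operator Q
  Iota at 49 (w=50) → Operator Q
  Theta at 58 (w=5) → Operator Q
Operator P captures 1360; Operator Q captures 63.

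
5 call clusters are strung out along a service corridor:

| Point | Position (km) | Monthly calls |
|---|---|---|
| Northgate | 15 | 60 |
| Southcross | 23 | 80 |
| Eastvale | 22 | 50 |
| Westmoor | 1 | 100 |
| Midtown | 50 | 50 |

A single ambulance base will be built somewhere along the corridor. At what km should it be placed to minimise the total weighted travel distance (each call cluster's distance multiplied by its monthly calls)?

For a sum of weighted absolute distances on a line, the optimum is the weighted median (not the mean). Total weight W = 340; half-weight = 170.
Sort by position and accumulate weight:
  km 1 (Westmoor, w=100) → cum 100
  km 15 (Northgate, w=60) → cum 160
  km 22 (Eastvale, w=50) → cum 210  ≥ 170 → median here
  km 23 (Southcross, w=80) → cum 290
  km 50 (Midtown, w=50) → cum 340
Optimal location: km 22.

x = 22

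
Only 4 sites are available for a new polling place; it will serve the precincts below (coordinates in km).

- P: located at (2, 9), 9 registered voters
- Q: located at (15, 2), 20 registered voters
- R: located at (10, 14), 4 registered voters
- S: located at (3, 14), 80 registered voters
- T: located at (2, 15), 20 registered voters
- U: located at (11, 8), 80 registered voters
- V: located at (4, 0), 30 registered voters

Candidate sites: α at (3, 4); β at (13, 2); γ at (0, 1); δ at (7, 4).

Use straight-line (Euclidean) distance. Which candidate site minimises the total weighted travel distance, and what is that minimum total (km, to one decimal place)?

Total weighted distance at each candidate:
  α (3, 4): total = 2198.2
  β (13, 2): total = 2579.6
  γ (0, 1): total = 2957.4
  δ (7, 4): total = 1976.2
Minimum is at δ with total 1976.2 km.

δ, total 1976.2 km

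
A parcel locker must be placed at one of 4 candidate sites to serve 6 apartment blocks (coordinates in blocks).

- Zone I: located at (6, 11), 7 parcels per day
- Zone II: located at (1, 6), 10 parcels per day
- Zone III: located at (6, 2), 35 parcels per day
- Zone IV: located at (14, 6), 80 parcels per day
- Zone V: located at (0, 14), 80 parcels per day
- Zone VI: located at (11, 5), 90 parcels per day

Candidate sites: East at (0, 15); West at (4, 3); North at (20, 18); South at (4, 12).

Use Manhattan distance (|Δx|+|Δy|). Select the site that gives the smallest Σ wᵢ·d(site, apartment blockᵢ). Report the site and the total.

Total weighted distance at each candidate:
  East (0, 15): total = 4645
  West (4, 3): total = 3285
  North (20, 18): total = 6847
  South (4, 12): total = 3551
Minimum is at West with total 3285 blocks.

West, total 3285 blocks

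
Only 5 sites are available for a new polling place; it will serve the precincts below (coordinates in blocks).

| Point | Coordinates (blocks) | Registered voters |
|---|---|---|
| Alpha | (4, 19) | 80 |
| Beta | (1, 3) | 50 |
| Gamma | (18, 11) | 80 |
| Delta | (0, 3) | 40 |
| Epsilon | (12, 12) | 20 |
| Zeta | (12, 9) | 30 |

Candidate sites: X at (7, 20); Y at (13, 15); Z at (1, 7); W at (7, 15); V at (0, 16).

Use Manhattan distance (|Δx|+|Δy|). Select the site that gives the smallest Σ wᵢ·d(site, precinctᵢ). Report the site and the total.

Total weighted distance at each candidate:
  X (7, 20): total = 4770
  Y (13, 15): total = 4250
  Z (1, 7): total = 3990
  W (7, 15): total = 3910
  V (0, 16): total = 4510
Minimum is at W with total 3910 blocks.

W, total 3910 blocks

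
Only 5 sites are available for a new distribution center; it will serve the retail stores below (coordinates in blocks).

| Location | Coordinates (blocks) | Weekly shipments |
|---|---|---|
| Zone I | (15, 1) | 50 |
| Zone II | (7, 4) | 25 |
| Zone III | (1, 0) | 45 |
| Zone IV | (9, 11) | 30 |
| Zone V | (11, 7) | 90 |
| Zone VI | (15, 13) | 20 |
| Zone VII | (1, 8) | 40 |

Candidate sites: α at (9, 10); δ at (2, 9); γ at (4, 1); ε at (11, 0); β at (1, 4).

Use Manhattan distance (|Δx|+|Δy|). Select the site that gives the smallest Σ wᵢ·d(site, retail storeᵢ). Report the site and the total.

Total weighted distance at each candidate:
  α (9, 10): total = 2820
  δ (2, 9): total = 3430
  γ (4, 1): total = 3360
  ε (11, 0): total = 2980
  β (1, 4): total = 3420
Minimum is at α with total 2820 blocks.

α, total 2820 blocks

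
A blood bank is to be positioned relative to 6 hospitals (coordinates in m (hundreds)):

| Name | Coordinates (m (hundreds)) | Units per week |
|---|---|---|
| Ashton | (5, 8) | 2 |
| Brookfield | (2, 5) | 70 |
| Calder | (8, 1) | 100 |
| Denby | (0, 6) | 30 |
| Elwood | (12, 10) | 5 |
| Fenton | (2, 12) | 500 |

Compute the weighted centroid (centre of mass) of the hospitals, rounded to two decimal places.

The minimiser of Σwᵢ‖p−pᵢ‖² is the weighted centroid p* = (Σwᵢpᵢ)/(Σwᵢ).
Σwᵢ = 707.
Σwᵢxᵢ = 2·5 + 70·2 + 100·8 + 30·0 + 5·12 + 500·2 = 2010.
Σwᵢyᵢ = 2·8 + 70·5 + 100·1 + 30·6 + 5·10 + 500·12 = 6696.
x* = 2010/707 = 2.84, y* = 6696/707 = 9.47.

(2.84, 9.47)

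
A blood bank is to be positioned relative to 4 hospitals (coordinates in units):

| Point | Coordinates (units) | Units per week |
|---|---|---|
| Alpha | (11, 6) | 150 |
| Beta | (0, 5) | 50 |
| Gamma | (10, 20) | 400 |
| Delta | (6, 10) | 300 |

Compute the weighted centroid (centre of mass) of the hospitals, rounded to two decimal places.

The minimiser of Σwᵢ‖p−pᵢ‖² is the weighted centroid p* = (Σwᵢpᵢ)/(Σwᵢ).
Σwᵢ = 900.
Σwᵢxᵢ = 150·11 + 50·0 + 400·10 + 300·6 = 7450.
Σwᵢyᵢ = 150·6 + 50·5 + 400·20 + 300·10 = 12150.
x* = 7450/900 = 8.28, y* = 12150/900 = 13.50.

(8.28, 13.50)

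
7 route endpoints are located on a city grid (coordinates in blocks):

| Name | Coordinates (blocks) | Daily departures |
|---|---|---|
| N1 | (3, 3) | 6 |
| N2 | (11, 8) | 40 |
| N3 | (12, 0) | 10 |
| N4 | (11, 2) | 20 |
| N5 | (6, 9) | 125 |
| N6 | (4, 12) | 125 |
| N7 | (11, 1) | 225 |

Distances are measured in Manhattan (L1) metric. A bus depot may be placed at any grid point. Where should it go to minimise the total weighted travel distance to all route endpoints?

(11, 8)

Manhattan distance separates: Σwᵢ(|x−xᵢ|+|y−yᵢ|) = Σwᵢ|x−xᵢ| + Σwᵢ|y−yᵢ|, so x and y are optimised independently as 1-D weighted medians.
Total weight W = 551; half = 275.5.
x-coordinate, sorted with cumulative weight:
  x=3 (N1, w=6) cum 6
  x=4 (N6, w=125) cum 131
  x=6 (N5, w=125) cum 256
  x=11 (N2, w=40) cum 296  ← median
  x=11 (N4, w=20) cum 316
  x=11 (N7, w=225) cum 541
  x=12 (N3, w=10) cum 551
⇒ x* = 11
y-coordinate, sorted with cumulative weight:
  y=0 (N3, w=10) cum 10
  y=1 (N7, w=225) cum 235
  y=2 (N4, w=20) cum 255
  y=3 (N1, w=6) cum 261
  y=8 (N2, w=40) cum 301  ← median
  y=9 (N5, w=125) cum 426
  y=12 (N6, w=125) cum 551
⇒ y* = 8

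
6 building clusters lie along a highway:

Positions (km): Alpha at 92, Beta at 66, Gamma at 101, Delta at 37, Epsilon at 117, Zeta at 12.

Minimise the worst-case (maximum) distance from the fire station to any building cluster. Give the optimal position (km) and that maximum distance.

location 64.5, max distance 52.5

The 1-center on a line is the midpoint of the two extreme points: leftmost at 12, rightmost at 117.
Optimal location = (12 + 117)/2 = 64.5; maximum distance = (117 − 12)/2 = 52.5.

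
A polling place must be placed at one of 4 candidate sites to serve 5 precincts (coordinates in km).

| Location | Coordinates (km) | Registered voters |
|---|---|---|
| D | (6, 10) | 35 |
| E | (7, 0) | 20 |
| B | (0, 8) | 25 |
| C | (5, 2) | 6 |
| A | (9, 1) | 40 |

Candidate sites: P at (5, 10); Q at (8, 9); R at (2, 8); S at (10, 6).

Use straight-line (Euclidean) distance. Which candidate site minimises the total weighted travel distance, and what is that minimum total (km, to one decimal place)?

P, total 815.5 km

Total weighted distance at each candidate:
  P (5, 10): total = 815.5
  Q (8, 9): total = 829.1
  R (2, 8): total = 831.4
  S (10, 6): total = 829.5
Minimum is at P with total 815.5 km.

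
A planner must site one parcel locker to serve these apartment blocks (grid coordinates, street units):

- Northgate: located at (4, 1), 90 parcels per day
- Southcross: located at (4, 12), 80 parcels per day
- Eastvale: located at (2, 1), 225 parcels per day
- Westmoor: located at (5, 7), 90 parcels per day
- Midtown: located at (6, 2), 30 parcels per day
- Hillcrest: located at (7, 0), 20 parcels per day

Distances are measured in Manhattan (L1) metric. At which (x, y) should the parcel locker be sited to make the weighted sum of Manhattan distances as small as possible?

(4, 1)

Manhattan distance separates: Σwᵢ(|x−xᵢ|+|y−yᵢ|) = Σwᵢ|x−xᵢ| + Σwᵢ|y−yᵢ|, so x and y are optimised independently as 1-D weighted medians.
Total weight W = 535; half = 267.5.
x-coordinate, sorted with cumulative weight:
  x=2 (Eastvale, w=225) cum 225
  x=4 (Northgate, w=90) cum 315  ← median
  x=4 (Southcross, w=80) cum 395
  x=5 (Westmoor, w=90) cum 485
  x=6 (Midtown, w=30) cum 515
  x=7 (Hillcrest, w=20) cum 535
⇒ x* = 4
y-coordinate, sorted with cumulative weight:
  y=0 (Hillcrest, w=20) cum 20
  y=1 (Northgate, w=90) cum 110
  y=1 (Eastvale, w=225) cum 335  ← median
  y=2 (Midtown, w=30) cum 365
  y=7 (Westmoor, w=90) cum 455
  y=12 (Southcross, w=80) cum 535
⇒ y* = 1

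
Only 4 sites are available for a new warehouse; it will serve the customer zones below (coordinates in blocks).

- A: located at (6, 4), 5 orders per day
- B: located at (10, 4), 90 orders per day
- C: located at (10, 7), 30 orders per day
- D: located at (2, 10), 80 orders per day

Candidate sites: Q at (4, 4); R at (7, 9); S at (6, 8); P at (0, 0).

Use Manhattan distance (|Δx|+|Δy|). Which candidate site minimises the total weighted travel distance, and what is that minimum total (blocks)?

S, total 1370 blocks

Total weighted distance at each candidate:
  Q (4, 4): total = 1460
  R (7, 9): total = 1380
  S (6, 8): total = 1370
  P (0, 0): total = 2780
Minimum is at S with total 1370 blocks.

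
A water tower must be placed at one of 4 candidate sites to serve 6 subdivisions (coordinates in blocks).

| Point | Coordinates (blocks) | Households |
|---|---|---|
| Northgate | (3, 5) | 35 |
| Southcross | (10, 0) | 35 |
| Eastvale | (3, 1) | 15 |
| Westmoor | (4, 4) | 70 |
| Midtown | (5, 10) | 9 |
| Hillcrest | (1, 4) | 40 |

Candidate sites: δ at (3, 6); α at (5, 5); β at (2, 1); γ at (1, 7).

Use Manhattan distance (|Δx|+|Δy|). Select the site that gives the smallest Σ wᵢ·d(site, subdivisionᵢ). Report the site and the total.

α, total 895 blocks

Total weighted distance at each candidate:
  δ (3, 6): total = 989
  α (5, 5): total = 895
  β (2, 1): total = 1123
  γ (1, 7): total = 1423
Minimum is at α with total 895 blocks.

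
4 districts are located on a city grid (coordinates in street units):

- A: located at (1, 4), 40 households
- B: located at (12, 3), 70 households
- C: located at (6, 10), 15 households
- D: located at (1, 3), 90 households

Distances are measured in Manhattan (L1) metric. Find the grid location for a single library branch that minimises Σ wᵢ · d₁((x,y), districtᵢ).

Manhattan distance separates: Σwᵢ(|x−xᵢ|+|y−yᵢ|) = Σwᵢ|x−xᵢ| + Σwᵢ|y−yᵢ|, so x and y are optimised independently as 1-D weighted medians.
Total weight W = 215; half = 107.5.
x-coordinate, sorted with cumulative weight:
  x=1 (A, w=40) cum 40
  x=1 (D, w=90) cum 130  ← median
  x=6 (C, w=15) cum 145
  x=12 (B, w=70) cum 215
⇒ x* = 1
y-coordinate, sorted with cumulative weight:
  y=3 (B, w=70) cum 70
  y=3 (D, w=90) cum 160  ← median
  y=4 (A, w=40) cum 200
  y=10 (C, w=15) cum 215
⇒ y* = 3

(1, 3)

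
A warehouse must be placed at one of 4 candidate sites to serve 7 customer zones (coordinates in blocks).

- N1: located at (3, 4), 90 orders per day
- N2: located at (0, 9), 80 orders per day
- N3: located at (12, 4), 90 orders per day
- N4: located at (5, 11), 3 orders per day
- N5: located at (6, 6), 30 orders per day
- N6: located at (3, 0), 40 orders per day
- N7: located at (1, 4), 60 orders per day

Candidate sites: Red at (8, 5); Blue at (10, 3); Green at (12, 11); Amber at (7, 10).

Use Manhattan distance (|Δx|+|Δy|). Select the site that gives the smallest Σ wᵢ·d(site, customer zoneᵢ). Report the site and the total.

Total weighted distance at each candidate:
  Red (8, 5): total = 2947
  Blue (10, 3): total = 3519
  Green (12, 11): total = 5421
  Amber (7, 10): total = 3969
Minimum is at Red with total 2947 blocks.

Red, total 2947 blocks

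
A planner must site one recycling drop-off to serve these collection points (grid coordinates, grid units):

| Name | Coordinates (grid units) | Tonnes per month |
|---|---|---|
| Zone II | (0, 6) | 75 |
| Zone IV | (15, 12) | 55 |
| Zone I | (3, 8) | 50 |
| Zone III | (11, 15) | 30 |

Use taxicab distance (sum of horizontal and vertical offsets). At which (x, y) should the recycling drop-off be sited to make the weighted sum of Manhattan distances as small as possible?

(3, 8)

Manhattan distance separates: Σwᵢ(|x−xᵢ|+|y−yᵢ|) = Σwᵢ|x−xᵢ| + Σwᵢ|y−yᵢ|, so x and y are optimised independently as 1-D weighted medians.
Total weight W = 210; half = 105.
x-coordinate, sorted with cumulative weight:
  x=0 (Zone II, w=75) cum 75
  x=3 (Zone I, w=50) cum 125  ← median
  x=11 (Zone III, w=30) cum 155
  x=15 (Zone IV, w=55) cum 210
⇒ x* = 3
y-coordinate, sorted with cumulative weight:
  y=6 (Zone II, w=75) cum 75
  y=8 (Zone I, w=50) cum 125  ← median
  y=12 (Zone IV, w=55) cum 180
  y=15 (Zone III, w=30) cum 210
⇒ y* = 8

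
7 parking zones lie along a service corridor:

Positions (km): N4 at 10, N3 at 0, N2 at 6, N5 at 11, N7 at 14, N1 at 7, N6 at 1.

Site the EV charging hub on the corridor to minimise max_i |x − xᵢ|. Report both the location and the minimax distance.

location 7, max distance 7

The 1-center on a line is the midpoint of the two extreme points: leftmost at 0, rightmost at 14.
Optimal location = (0 + 14)/2 = 7; maximum distance = (14 − 0)/2 = 7.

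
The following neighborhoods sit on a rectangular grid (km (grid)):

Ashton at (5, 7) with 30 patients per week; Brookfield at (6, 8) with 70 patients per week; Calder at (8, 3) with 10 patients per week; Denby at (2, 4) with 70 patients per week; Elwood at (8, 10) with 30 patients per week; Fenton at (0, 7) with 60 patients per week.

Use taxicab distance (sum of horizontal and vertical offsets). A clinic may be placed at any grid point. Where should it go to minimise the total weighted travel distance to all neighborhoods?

(5, 7)

Manhattan distance separates: Σwᵢ(|x−xᵢ|+|y−yᵢ|) = Σwᵢ|x−xᵢ| + Σwᵢ|y−yᵢ|, so x and y are optimised independently as 1-D weighted medians.
Total weight W = 270; half = 135.
x-coordinate, sorted with cumulative weight:
  x=0 (Fenton, w=60) cum 60
  x=2 (Denby, w=70) cum 130
  x=5 (Ashton, w=30) cum 160  ← median
  x=6 (Brookfield, w=70) cum 230
  x=8 (Calder, w=10) cum 240
  x=8 (Elwood, w=30) cum 270
⇒ x* = 5
y-coordinate, sorted with cumulative weight:
  y=3 (Calder, w=10) cum 10
  y=4 (Denby, w=70) cum 80
  y=7 (Ashton, w=30) cum 110
  y=7 (Fenton, w=60) cum 170  ← median
  y=8 (Brookfield, w=70) cum 240
  y=10 (Elwood, w=30) cum 270
⇒ y* = 7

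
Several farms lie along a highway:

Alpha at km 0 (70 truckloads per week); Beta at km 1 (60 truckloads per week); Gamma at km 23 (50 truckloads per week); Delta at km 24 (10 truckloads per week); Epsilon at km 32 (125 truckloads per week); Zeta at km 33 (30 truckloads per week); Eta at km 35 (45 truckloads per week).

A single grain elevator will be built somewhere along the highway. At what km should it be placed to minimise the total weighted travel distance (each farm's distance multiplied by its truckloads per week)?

x = 32

For a sum of weighted absolute distances on a line, the optimum is the weighted median (not the mean). Total weight W = 390; half-weight = 195.
Sort by position and accumulate weight:
  km 0 (Alpha, w=70) → cum 70
  km 1 (Beta, w=60) → cum 130
  km 23 (Gamma, w=50) → cum 180
  km 24 (Delta, w=10) → cum 190
  km 32 (Epsilon, w=125) → cum 315  ≥ 195 → median here
  km 33 (Zeta, w=30) → cum 345
  km 35 (Eta, w=45) → cum 390
Optimal location: km 32.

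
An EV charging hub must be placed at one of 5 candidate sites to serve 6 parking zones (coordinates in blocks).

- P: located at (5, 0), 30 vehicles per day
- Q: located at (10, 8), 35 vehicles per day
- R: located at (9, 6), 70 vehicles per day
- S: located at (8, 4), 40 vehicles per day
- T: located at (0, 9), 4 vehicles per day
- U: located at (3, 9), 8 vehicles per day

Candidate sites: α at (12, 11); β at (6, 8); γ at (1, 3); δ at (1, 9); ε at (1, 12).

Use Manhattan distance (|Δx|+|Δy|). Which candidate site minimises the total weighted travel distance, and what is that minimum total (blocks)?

Total weighted distance at each candidate:
  α (12, 11): total = 1859
  β (6, 8): total = 1060
  γ (1, 3): total = 1882
  δ (1, 9): total = 2010
  ε (1, 12): total = 2571
Minimum is at β with total 1060 blocks.

β, total 1060 blocks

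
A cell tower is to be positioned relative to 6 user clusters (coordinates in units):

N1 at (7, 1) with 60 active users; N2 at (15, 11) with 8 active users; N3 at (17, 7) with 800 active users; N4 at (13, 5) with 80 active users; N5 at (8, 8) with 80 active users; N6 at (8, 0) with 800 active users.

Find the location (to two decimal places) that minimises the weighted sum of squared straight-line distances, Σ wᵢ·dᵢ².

The minimiser of Σwᵢ‖p−pᵢ‖² is the weighted centroid p* = (Σwᵢpᵢ)/(Σwᵢ).
Σwᵢ = 1828.
Σwᵢxᵢ = 60·7 + 8·15 + 800·17 + 80·13 + 80·8 + 800·8 = 22220.
Σwᵢyᵢ = 60·1 + 8·11 + 800·7 + 80·5 + 80·8 + 800·0 = 6788.
x* = 22220/1828 = 12.16, y* = 6788/1828 = 3.71.

(12.16, 3.71)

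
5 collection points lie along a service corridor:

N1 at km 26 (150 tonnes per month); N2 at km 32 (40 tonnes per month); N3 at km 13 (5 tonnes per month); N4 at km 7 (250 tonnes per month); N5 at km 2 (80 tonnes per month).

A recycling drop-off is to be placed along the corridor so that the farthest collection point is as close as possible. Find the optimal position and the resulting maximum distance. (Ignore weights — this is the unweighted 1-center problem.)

The 1-center on a line is the midpoint of the two extreme points: leftmost at 2, rightmost at 32.
Optimal location = (2 + 32)/2 = 17; maximum distance = (32 − 2)/2 = 15.

location 17, max distance 15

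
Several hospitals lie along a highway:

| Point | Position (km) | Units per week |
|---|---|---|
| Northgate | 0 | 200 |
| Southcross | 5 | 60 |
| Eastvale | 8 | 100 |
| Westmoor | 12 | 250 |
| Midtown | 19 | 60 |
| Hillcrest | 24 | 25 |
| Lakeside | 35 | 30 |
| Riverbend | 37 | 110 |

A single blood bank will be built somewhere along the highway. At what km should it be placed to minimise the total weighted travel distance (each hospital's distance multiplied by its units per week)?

For a sum of weighted absolute distances on a line, the optimum is the weighted median (not the mean). Total weight W = 835; half-weight = 417.5.
Sort by position and accumulate weight:
  km 0 (Northgate, w=200) → cum 200
  km 5 (Southcross, w=60) → cum 260
  km 8 (Eastvale, w=100) → cum 360
  km 12 (Westmoor, w=250) → cum 610  ≥ 417.5 → median here
  km 19 (Midtown, w=60) → cum 670
  km 24 (Hillcrest, w=25) → cum 695
  km 35 (Lakeside, w=30) → cum 725
  km 37 (Riverbend, w=110) → cum 835
Optimal location: km 12.

x = 12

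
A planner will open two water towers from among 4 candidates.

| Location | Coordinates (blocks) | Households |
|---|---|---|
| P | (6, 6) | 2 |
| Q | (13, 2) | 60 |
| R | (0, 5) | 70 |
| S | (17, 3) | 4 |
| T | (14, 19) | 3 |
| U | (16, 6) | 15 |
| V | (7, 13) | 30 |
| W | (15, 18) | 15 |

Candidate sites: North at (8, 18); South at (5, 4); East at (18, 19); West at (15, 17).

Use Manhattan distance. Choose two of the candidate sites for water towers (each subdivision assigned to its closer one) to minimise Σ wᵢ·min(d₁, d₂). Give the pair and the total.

Evaluate every pair (each demand assigned to the nearer of the two):
  {North, South}: total = 1579
  {South, West}: total = 1612
  {South, East}: total = 1675
  {North, West}: total = 2966
  {North, East}: total = 3303
  {East, West}: total = 3578
Best pair: {North, South} with total 1579.

{North, South}, total 1579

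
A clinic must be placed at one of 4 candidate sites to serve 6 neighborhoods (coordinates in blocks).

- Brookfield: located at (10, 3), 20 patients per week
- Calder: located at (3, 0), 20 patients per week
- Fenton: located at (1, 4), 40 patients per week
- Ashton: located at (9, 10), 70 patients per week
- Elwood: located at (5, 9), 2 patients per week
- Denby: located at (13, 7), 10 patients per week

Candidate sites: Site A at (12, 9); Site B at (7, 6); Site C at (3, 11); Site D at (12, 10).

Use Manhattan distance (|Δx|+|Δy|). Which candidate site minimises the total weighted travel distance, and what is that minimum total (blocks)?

Site B, total 1140 blocks

Total weighted distance at each candidate:
  Site A (12, 9): total = 1484
  Site B (7, 6): total = 1140
  Site C (3, 11): total = 1518
  Site D (12, 10): total = 1506
Minimum is at Site B with total 1140 blocks.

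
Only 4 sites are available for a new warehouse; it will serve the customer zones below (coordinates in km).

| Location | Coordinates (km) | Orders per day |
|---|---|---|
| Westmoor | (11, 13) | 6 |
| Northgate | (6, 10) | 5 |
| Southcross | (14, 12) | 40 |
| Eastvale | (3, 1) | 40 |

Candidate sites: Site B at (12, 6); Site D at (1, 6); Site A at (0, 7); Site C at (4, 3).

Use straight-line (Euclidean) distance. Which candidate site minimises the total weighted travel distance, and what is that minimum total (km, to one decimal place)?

Total weighted distance at each candidate:
  Site B (12, 6): total = 743.3
  Site D (1, 6): total = 893.4
  Site A (0, 7): total = 971.7
  Site C (4, 3): total = 737.2
Minimum is at Site C with total 737.2 km.

Site C, total 737.2 km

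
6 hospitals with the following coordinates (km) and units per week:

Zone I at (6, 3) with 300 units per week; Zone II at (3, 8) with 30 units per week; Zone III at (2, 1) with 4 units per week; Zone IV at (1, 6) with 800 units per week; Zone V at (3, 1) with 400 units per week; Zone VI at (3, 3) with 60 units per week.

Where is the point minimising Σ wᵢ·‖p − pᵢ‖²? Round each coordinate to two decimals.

(2.56, 4.09)

The minimiser of Σwᵢ‖p−pᵢ‖² is the weighted centroid p* = (Σwᵢpᵢ)/(Σwᵢ).
Σwᵢ = 1594.
Σwᵢxᵢ = 300·6 + 30·3 + 4·2 + 800·1 + 400·3 + 60·3 = 4078.
Σwᵢyᵢ = 300·3 + 30·8 + 4·1 + 800·6 + 400·1 + 60·3 = 6524.
x* = 4078/1594 = 2.56, y* = 6524/1594 = 4.09.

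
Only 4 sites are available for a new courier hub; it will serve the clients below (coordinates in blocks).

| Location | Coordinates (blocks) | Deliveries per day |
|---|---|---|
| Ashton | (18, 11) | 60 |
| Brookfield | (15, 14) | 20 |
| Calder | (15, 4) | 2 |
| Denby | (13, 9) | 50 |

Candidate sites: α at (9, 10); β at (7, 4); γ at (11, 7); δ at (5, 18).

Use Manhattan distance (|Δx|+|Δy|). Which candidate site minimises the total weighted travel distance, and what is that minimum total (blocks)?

α, total 1074 blocks

Total weighted distance at each candidate:
  α (9, 10): total = 1074
  β (7, 4): total = 2006
  γ (11, 7): total = 1094
  δ (5, 18): total = 2378
Minimum is at α with total 1074 blocks.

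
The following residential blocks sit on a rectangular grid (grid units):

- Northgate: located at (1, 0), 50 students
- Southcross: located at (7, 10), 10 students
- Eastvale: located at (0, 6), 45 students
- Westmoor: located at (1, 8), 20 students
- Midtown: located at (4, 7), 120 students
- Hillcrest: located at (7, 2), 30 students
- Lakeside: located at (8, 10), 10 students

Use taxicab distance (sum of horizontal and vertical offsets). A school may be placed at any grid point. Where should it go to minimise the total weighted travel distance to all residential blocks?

Manhattan distance separates: Σwᵢ(|x−xᵢ|+|y−yᵢ|) = Σwᵢ|x−xᵢ| + Σwᵢ|y−yᵢ|, so x and y are optimised independently as 1-D weighted medians.
Total weight W = 285; half = 142.5.
x-coordinate, sorted with cumulative weight:
  x=0 (Eastvale, w=45) cum 45
  x=1 (Northgate, w=50) cum 95
  x=1 (Westmoor, w=20) cum 115
  x=4 (Midtown, w=120) cum 235  ← median
  x=7 (Southcross, w=10) cum 245
  x=7 (Hillcrest, w=30) cum 275
  x=8 (Lakeside, w=10) cum 285
⇒ x* = 4
y-coordinate, sorted with cumulative weight:
  y=0 (Northgate, w=50) cum 50
  y=2 (Hillcrest, w=30) cum 80
  y=6 (Eastvale, w=45) cum 125
  y=7 (Midtown, w=120) cum 245  ← median
  y=8 (Westmoor, w=20) cum 265
  y=10 (Southcross, w=10) cum 275
  y=10 (Lakeside, w=10) cum 285
⇒ y* = 7

(4, 7)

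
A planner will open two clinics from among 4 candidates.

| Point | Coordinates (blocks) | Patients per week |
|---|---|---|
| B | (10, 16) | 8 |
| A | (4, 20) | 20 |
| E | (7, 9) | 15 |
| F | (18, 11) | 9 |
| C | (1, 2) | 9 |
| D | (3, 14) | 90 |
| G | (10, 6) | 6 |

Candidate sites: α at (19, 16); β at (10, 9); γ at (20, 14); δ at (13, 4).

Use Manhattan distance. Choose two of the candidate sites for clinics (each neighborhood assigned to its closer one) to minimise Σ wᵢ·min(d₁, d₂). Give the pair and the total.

{β, γ}, total 1728

Evaluate every pair (each demand assigned to the nearer of the two):
  {β, γ}: total = 1728
  {α, β}: total = 1737
  {β, δ}: total = 1755
  {γ, δ}: total = 2432
  {α, δ}: total = 2447
  {α, γ}: total = 2684
Best pair: {β, γ} with total 1728.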